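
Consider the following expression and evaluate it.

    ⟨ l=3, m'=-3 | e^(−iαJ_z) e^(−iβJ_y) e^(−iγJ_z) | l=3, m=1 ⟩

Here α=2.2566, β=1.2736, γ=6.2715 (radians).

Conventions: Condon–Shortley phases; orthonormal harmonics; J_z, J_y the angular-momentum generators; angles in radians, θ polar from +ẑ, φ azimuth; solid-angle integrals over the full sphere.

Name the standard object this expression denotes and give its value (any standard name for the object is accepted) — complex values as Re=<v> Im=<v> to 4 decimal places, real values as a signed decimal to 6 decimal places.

Wigner D-matrix element, Re=0.2749 Im=0.1496

This is a Wigner D-matrix element — the rotation-matrix element ⟨l m'| R(α,β,γ) |l m⟩ in the angular-momentum basis.
First d^3_{-3,1}(β=1.2736), then the phase factors e^{-i(-3)α} and e^{-i(1)γ}:
c=cos(1.273600/2)=0.804003, s=sin(1.273600/2)=0.594626; N=√[1·720·24·2]=185.903201
Admissible k: 4..4 (factorial args all ≥0)
  k=4: (−1)^0·185.9032/(48)·0.8040^2·0.5946^4 = +0.312993
d^3_{-3,1}(1.2736) = +0.312993
Attach z-rotation phases: D = e^{-i(-3)(2.2566)}·(+0.312993)·e^{-i(1)(6.2715)} = +0.274932+0.149590i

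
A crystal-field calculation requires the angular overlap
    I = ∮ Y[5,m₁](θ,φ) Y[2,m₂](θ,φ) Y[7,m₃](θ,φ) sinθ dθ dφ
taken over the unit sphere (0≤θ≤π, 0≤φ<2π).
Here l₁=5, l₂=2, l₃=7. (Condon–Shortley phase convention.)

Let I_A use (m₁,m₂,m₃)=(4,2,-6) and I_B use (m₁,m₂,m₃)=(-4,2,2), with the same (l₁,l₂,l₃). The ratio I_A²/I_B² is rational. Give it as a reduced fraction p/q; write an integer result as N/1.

l's match ⇒ only the (l;m) 3-j factors differ between A and B.
A: triangle coeff Δ(5,2,7) = 1/15015; Σ_t [0,0]: t=0:+1/8709120 = 1/8709120; (3j)²=1/21 [(5 2 7; 4 2 -6)], sign=-1
B: triangle coeff Δ(5,2,7) = 1/15015; Σ_t [0,0]: t=0:+1/8709120 = 1/8709120; (3j)²=1/3003 [(5 2 7; -4 2 2)], sign=-1
I_A²/I_B² = (1/21)/(1/3003) = 143/1

143/1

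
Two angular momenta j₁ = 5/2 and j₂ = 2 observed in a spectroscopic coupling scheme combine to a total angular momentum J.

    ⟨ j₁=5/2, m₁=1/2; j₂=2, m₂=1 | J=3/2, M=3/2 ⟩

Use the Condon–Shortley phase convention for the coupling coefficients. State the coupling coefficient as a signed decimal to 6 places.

√[4·3!2!1!/7! · 3!2!3!1!3!0!] = √(144/35)
  +(−1)^2/∏(2,1,0,1,2,0)! = 1/4  (running 1/4)
⟨..|..⟩ = √(144/35)·(1/4) = +0.507093

+√(9/35) ≈ +0.507093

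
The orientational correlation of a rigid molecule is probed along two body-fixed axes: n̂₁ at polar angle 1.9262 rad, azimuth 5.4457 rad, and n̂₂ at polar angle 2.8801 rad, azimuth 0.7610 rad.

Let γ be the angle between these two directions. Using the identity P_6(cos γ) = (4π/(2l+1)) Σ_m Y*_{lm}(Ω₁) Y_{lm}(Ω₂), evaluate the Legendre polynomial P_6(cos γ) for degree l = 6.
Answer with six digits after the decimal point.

Addition theorem: P_6(cos γ) = (4π/13) Σ_m Y*_{lm}(Ω₁) Y_{lm}(Ω₂), m = −6…6:
  term(m=-6) = -0.00005 + 0.00001j   from Y*(Ω₁)=0.10085 + 0.31211j, Y(Ω₂)=-0.00002 + 0.00014j
  term(m=-5) = -0.00011 - 0.00078j   from Y*(Ω₁)=0.21136 - 0.36493j, Y(Ω₂)=0.00147 - 0.00115j
  term(m=-4) = 0.00134 - 0.00015j   from Y*(Ω₁)=-0.08950 + 0.01892j, Y(Ω₂)=-0.01469 - 0.00144j
  term(m=-3) = -0.00204 - 0.02452j   from Y*(Ω₁)=-0.25190 - 0.18333j, Y(Ω₂)=0.05162 + 0.05979j
  term(m=-2) = 0.05600 - 0.00310j   from Y*(Ω₁)=0.02071 + 0.19806j, Y(Ω₂)=0.01374 - 0.28132j
  term(m=-1) = -0.00407 - 0.14692j   from Y*(Ω₁)=-0.16654 + 0.18486j, Y(Ω₂)=-0.42775 + 0.40737j
  term(m=+0) = 0.09054 + 0.00000j   from Y*(Ω₁)=0.22284 + 0.00000j, Y(Ω₂)=0.40629 + 0.00000j
  term(m=+1) = -0.00407 + 0.14692j   from Y*(Ω₁)=0.16654 + 0.18486j, Y(Ω₂)=0.42775 + 0.40737j
  term(m=+2) = 0.05600 + 0.00310j   from Y*(Ω₁)=0.02071 - 0.19806j, Y(Ω₂)=0.01374 + 0.28132j
  term(m=+3) = -0.00204 + 0.02452j   from Y*(Ω₁)=0.25190 - 0.18333j, Y(Ω₂)=-0.05162 + 0.05979j
  term(m=+4) = 0.00134 + 0.00015j   from Y*(Ω₁)=-0.08950 - 0.01892j, Y(Ω₂)=-0.01469 + 0.00144j
  term(m=+5) = -0.00011 + 0.00078j   from Y*(Ω₁)=-0.21136 - 0.36493j, Y(Ω₂)=-0.00147 - 0.00115j
  term(m=+6) = -0.00005 - 0.00001j   from Y*(Ω₁)=0.10085 - 0.31211j, Y(Ω₂)=-0.00002 - 0.00014j
Σ over m = 0.19270 + 0.00000j; ×(4π/13) → 0.18627 + 0.00000j. Real part: 0.186273

0.186273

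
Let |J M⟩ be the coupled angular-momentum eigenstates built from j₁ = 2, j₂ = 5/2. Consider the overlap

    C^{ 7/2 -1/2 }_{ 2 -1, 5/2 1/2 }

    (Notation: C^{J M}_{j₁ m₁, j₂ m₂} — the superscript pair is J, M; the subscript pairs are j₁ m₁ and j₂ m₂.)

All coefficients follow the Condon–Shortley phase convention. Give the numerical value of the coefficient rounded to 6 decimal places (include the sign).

√[8·1!3!4!/9! · 1!3!3!2!3!4!] = √(1152/35)
  +(−1)^0/∏(0,1,3,3,0,1)! = 1/36  (running 1/36)
  +(−1)^1/∏(1,0,2,2,1,2)! = -1/8  (running -7/72)
⟨..|..⟩ = √(1152/35)·(-7/72) = -0.557773

−√(14/45) ≈ -0.557773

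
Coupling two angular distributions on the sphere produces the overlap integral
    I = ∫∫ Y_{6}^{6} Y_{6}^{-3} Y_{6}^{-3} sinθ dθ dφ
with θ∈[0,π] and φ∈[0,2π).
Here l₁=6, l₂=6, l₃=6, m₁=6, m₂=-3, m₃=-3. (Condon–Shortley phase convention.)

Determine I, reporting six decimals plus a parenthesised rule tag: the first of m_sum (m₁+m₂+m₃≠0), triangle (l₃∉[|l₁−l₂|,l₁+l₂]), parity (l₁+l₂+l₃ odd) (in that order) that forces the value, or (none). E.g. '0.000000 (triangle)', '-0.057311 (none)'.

Rules hold: Σm=0, L=18 even, 0≤6≤12.
N = 13·13·13 = 2197
Δ = 6!·6!·6!/19! = 1/325909584
Racah Σ t=0..6: t=0:+1/373248000 t=1:−1/1728000 t=2:+1/110592 t=3:−1/46656 t=4:+1/110592 t=5:−1/1728000 t=6:+1/373248000 = -7/1555200
⇒ 3j(6 6 6; 0 0 0)² = 400/46189, sgn -1
Racah Σ t=0..0: t=0:+1/18662400 = 1/18662400
⇒ 3j(6 6 6; 6 -3 -3)² = 84/4199, sgn -1
4πI² = N·(3j₀)²·(3jₘ)² = 436800/1147619
I = +1·√(0.380614/4π) = 0.17403537
No selection rule forces the value: the integral is nonzero (none).

0.174035 (none)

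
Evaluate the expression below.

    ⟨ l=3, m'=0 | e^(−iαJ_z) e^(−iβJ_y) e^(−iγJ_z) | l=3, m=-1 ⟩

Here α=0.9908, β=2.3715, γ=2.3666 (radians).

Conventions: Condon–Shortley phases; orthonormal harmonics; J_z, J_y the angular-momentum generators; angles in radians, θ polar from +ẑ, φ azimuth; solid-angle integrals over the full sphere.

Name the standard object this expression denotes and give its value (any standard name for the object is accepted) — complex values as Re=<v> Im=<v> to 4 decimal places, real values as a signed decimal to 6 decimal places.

Wigner D-matrix element, Re=0.3395 Im=-0.3325

This is a Wigner D-matrix element — the rotation-matrix element ⟨l m'| R(α,β,γ) |l m⟩ in the angular-momentum basis.
First d^3_{0,-1}(β=2.3715), then the phase factors e^{-i(0)α} and e^{-i(-1)γ}:
Half-angle: c=0.375602, s=0.926781. N=√(6·6·2·24)=41.569219
Admissible k: 0..2 (factorial args all ≥0)
  k=0: (−1)^1·41.5692/(12)·0.3756^5·0.9268^1 = -0.024000
  k=1: (−1)^2·41.5692/(4)·0.3756^3·0.9268^3 = +0.438356
  k=2: (−1)^3·41.5692/(12)·0.3756^1·0.9268^5 = -0.889619
d^3_{0,-1}(2.3715) = -0.024000 +0.438356 -0.889619 = -0.475263
D = (+1.000000+0.000000i)·(-0.475263)·(-0.714426+0.699711i) = +0.339540-0.332547i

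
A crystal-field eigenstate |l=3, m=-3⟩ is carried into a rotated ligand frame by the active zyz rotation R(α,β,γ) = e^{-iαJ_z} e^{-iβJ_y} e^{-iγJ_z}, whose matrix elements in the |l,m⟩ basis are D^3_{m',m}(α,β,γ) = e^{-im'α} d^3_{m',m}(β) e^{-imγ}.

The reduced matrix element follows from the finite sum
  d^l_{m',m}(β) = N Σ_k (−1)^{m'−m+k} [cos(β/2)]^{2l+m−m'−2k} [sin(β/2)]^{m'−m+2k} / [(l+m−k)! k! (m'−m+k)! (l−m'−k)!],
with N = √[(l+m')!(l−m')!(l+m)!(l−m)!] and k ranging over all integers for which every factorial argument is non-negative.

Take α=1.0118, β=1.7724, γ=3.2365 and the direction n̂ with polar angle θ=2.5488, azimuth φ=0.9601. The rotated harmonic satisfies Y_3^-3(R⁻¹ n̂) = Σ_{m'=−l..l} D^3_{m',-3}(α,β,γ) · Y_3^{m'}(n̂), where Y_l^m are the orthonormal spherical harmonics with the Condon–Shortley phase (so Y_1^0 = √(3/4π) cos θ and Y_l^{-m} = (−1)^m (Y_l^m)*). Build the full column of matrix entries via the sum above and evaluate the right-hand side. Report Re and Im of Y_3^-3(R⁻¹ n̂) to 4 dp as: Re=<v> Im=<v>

Need the full column D^3_{m',-3} for m'=−3..3 at α=1.0118, β=1.7724, γ=3.2365.
cos(β/2)=0.632360, sin(β/2)=0.774674
d^3_{-3,-3}: single k=0 term ⇒ +0.063942;  D = +0.062926+0.011355i
d^3_{-2,-3}: single k=0 term ⇒ -0.191875;  D = -0.129028+0.142013i
d^3_{-1,-3}: single k=0 term ⇒ +0.371657;  D = -0.100663-0.357765i
d^3_{0,-3}: single k=0 term ⇒ -0.525734;  D = +0.504568+0.147674i
d^3_{1,-3}: single k=0 term ⇒ +0.557766;  D = -0.416718+0.370741i
d^3_{2,-3}: single k=0 term ⇒ -0.432152;  D = -0.072295-0.426062i
d^3_{3,-3}: single k=0 term ⇒ +0.216130;  D = +0.199825+0.082353i
Y_3^{m'}(θ=2.5488,φ=0.9601) and Σ D·Y over m':
  (+0.0629+0.0114i)·(-0.0703-0.0188i)  (-0.1290+0.1420i)·(+0.0906+0.2486i)  (-0.1007-0.3578i)·(+0.2526-0.3608i)  (+0.5046+0.1477i)·(-0.1360+0.0000i)  (-0.4167+0.3707i)·(-0.2526-0.3608i)  (-0.0723-0.4261i)·(+0.0906-0.2486i)  (+0.1998+0.0824i)·(+0.0703-0.0188i)
Y_3^-3(R⁻¹ n̂) = -0.132171-0.057168i

Re=-0.1322 Im=-0.0572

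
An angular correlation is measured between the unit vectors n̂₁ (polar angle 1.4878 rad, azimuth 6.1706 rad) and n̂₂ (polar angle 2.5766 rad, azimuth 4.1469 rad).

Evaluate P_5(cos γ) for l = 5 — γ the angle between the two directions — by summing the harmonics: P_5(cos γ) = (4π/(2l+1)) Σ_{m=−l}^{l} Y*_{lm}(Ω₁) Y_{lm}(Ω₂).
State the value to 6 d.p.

-0.344727

Expand P_5 via completeness: Σ_{m} conj(Y_{5,m}) at Ω₁ times Y_{5,m} at Ω₂ —
  m=-5: (0.38581 - 0.24346j) × (-0.00631 - 0.01942j) = -0.00716 - 0.00596j  (running Σ = -0.00716 - 0.00596j)
  m=-4: (0.10804 - 0.05224j) × (0.06493 - 0.07849j) = 0.00292 - 0.01187j  (running Σ = -0.00425 - 0.01783j)
  m=-3: (-0.30306 + 0.10644j) × (0.28551 + 0.03607j) = -0.09037 + 0.01946j  (running Σ = -0.09461 + 0.00163j)
  m=-2: (-0.13321 + 0.03051j) × (0.19917 + 0.42326j) = -0.03944 - 0.05030j  (running Σ = -0.13406 - 0.04867j)
  m=-1: (0.28696 - 0.03244j) × (-0.15612 + 0.24601j) = -0.03682 + 0.07566j  (running Σ = -0.17088 + 0.02699j)
  m=0: (0.14079 + 0.00000j) × (0.28408 + 0.00000j) = 0.04000 + 0.00000j  (running Σ = -0.13088 + 0.02699j)
  m=1: (-0.28696 - 0.03244j) × (0.15612 + 0.24601j) = -0.03682 - 0.07566j  (running Σ = -0.16770 - 0.04867j)
  m=2: (-0.13321 - 0.03051j) × (0.19917 - 0.42326j) = -0.03944 + 0.05030j  (running Σ = -0.20714 + 0.00163j)
  m=3: (0.30306 + 0.10644j) × (-0.28551 + 0.03607j) = -0.09037 - 0.01946j  (running Σ = -0.29751 - 0.01783j)
  m=4: (0.10804 + 0.05224j) × (0.06493 + 0.07849j) = 0.00292 + 0.01187j  (running Σ = -0.29459 - 0.00596j)
  m=5: (-0.38581 - 0.24346j) × (0.00631 - 0.01942j) = -0.00716 + 0.00596j  (running Σ = -0.30176 - 0.00000j)
Total Σ_m = -0.30176 - 0.00000j. Multiply by 1.142397: -0.34473 - 0.00000j. P_5(cos γ) = -0.344727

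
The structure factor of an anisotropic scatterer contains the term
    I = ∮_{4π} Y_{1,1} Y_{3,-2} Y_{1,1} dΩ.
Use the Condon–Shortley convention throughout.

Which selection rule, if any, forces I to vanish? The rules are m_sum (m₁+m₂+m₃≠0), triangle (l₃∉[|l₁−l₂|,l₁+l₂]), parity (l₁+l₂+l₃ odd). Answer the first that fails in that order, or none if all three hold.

Σmᵢ = 0  ✓
l₃∈[|l₁−l₂|,l₁+l₂]=[2,4] required, l₃=1 fails  ✗
Σlᵢ = 5 ⇒ odd

triangle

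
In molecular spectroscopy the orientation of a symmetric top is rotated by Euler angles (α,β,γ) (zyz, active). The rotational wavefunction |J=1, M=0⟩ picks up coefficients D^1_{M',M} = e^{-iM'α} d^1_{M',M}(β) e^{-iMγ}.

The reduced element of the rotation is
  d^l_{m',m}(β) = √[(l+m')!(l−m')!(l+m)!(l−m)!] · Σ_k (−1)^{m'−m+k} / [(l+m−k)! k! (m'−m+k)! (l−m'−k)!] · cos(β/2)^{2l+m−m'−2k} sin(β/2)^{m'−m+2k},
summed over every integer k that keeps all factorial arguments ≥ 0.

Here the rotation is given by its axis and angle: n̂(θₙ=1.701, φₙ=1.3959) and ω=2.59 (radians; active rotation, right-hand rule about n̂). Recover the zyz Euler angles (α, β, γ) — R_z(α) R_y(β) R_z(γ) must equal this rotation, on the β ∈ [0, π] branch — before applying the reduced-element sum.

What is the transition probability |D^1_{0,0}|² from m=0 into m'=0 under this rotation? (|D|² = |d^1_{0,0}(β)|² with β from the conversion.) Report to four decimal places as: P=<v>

P=0.6732

Axis–angle → zyz. n̂ = (sinθₙcosφₙ, sinθₙsinφₙ, cosθₙ) = (+0.172533, +0.976409, -0.129836), ω = 2.5900.
R = I cosω + sinω [n̂]ₓ + (1−cosω) n̂n̂ᵀ gives
  R = [-0.796570, +0.379981, +0.470202; +0.243901, +0.913665, -0.325160; -0.553161, -0.144330, -0.820476]
β = atan2(√(R₁₃²+R₂₃²), R₃₃) = 2.533040; α = atan2(R₂₃, R₁₃) mod 2π = 5.678165; γ = atan2(R₃₂, −R₃₁) mod 2π = 6.027958
D^1_{0,0}(5.6782,2.5330,6.0280) = e^{-i·0·5.6782}·d^1_{0,0}(2.5330)·e^{-i·0·6.0280}. Compute d first:
Half-angle: c=0.299603, s=0.954064. N=√(1·1·1·1)=1.000000
The bounds max(0,m−m')=0 and min(l+m,l−m')=1 give 2 terms
  k=0: (−1)^0·1.0000/(1)·0.2996^2·0.9541^0 = +0.089762
  k=1: (−1)^1·1.0000/(1)·0.2996^0·0.9541^2 = -0.910238
d^1_{0,0}(2.5330) = +0.089762 -0.910238 = -0.820476
|D^1_{0,0}|² = |d^1_{0,0}(β)|² = (-0.820476)² = 0.673181 (the z-rotation phases have unit modulus)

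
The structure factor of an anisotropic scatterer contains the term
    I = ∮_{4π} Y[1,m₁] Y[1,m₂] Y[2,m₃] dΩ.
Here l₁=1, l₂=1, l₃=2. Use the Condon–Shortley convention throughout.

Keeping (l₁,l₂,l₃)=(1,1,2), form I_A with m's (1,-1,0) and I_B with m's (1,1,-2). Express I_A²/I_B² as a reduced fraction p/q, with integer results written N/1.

Shared (l₁,l₂,l₃)=(1,1,2): N and (l;000)² cancel in I_A²/I_B².
A: Δ = 0!·2!·2!/5! = 1/30; Racah Σ t=0..0: t=0:+1/4 = 1/4; ⇒ 3j(1 1 2; 1 -1 0)² = 1/30, sgn +1
B: Δ = 0!·2!·2!/5! = 1/30; Racah Σ t=0..0: t=0:+1/4 = 1/4; ⇒ 3j(1 1 2; 1 1 -2)² = 1/5, sgn +1
I_A²/I_B² = (1/30)/(1/5) = 1/6

1/6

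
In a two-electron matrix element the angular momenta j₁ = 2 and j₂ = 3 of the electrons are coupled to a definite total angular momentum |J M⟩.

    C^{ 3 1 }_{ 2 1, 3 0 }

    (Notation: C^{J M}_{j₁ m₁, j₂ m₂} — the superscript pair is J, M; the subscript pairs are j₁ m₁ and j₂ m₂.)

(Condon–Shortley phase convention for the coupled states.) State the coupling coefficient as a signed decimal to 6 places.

j₁+j₂−J=2  J+j₁−j₂=2  J−j₁+j₂=4  j₁+j₂+J+1=9
(j₁±m₁, j₂±m₂, J±M) = (3,1,3,3,4,2)
P² = 96/5
sum k=0..1:
  [0] +1/12 = 1/12
  [1] −1/8 = -1/8
S = -1/24
C² = P²·S² = 1/30 ; C = -0.182574

−√(1/30) ≈ -0.182574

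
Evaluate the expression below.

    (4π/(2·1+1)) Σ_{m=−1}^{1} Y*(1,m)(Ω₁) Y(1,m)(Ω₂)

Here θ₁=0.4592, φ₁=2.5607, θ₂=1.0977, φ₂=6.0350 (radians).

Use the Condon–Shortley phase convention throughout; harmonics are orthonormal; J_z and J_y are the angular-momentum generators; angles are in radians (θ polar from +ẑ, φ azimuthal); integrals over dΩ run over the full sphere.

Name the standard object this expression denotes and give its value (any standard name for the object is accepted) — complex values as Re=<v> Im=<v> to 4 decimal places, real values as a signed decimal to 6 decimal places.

This sum is the spherical-harmonic addition theorem: it equals the Legendre polynomial P_l(cos γ) of the angle γ between the two directions.
Summing Y*_{l m}(θ₁,φ₁)·Y_{l m}(θ₂,φ₂) over m ∈ [−1, 1]; prefactor 4π/(2·1+1) = 4.188790:
  [-1]  conj(Y_{1,-1})(Ω₁) = (-0.128016, 0.084035) ; Y_{1,-1}(Ω₂) = (0.298122, 0.075547) ; Δ = (-0.044513, 0.015382)
  [+0]  conj(Y_{1,0})(Ω₁) = (0.437987, -0.000000) ; Y_{1,0}(Ω₂) = (0.222629, 0.000000) ; Δ = (0.097509, 0.000000)
  [+1]  conj(Y_{1,1})(Ω₁) = (0.128016, 0.084035) ; Y_{1,1}(Ω₂) = (-0.298122, 0.075547) ; Δ = (-0.044513, -0.015382)
Total Σ_m = (0.008483, 0.000000). Multiply by 4.188790: (0.035532, 0.000000). P_1(cos γ) = 0.035532

Legendre polynomial (addition theorem), +0.035532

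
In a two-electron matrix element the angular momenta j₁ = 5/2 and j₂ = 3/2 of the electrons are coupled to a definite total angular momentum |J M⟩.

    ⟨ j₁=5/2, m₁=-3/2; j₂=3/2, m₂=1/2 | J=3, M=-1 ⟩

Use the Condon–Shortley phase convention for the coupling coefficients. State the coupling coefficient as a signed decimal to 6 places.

√[7·1!4!2!/8! · 1!4!2!1!2!4!] = √(96/5)
  +(−1)^0/∏(0,1,4,2,0,0)! = 1/48  (running 1/48)
  +(−1)^1/∏(1,0,3,1,1,1)! = -1/6  (running -7/48)
⟨..|..⟩ = √(96/5)·(-7/48) = -0.639010

−√(49/120) = -0.639010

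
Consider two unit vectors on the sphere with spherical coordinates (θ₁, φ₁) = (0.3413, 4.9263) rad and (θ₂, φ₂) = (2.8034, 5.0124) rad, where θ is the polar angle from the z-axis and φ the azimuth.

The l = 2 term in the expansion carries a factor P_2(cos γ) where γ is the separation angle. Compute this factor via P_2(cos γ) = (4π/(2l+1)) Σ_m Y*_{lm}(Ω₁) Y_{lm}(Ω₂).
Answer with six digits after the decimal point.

Summing Y*_{l m}(θ₁,φ₁)·Y_{l m}(θ₂,φ₂) over m ∈ [−2, 2]; prefactor 4π/(2·2+1) = 2.513274:
  m=-2: Y*=-0.039375-0.017954i  Y=-0.035094+0.024010i  product +0.001813-0.000315i
  m=-1: Y*=+0.051726-0.238113i  Y=-0.071459-0.230999i  product -0.058700+0.005067i
  m=+0: Y*=+0.524781-0.000000i  Y=+0.526628+0.000000i  product +0.276365+0.000000i
  m=+1: Y*=-0.051726-0.238113i  Y=+0.071459-0.230999i  product -0.058700-0.005067i
  m=+2: Y*=-0.039375+0.017954i  Y=-0.035094-0.024010i  product +0.001813+0.000315i
Σ over m = +0.162590-0.000000i; ×(4π/5) → +0.408633-0.000000i. Real part: 0.408633

0.408633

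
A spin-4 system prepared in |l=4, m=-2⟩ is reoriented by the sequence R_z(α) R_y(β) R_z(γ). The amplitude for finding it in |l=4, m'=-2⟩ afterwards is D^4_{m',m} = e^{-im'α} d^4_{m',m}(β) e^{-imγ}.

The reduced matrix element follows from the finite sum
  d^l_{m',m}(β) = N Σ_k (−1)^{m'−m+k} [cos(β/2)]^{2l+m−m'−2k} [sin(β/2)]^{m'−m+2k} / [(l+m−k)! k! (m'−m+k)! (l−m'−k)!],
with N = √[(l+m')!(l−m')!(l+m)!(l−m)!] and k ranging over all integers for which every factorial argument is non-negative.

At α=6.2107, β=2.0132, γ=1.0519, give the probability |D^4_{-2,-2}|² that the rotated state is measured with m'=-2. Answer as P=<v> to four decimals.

P=0.1864

First d^4_{-2,-2}(β=2.0132), then the phase factors e^{-i(-2)α} and e^{-i(-2)γ}:
With c≡cos(β/2)=0.534737 and s≡sin(β/2)=0.845019, N=[2·720·2·720]^{1/2}=1440.000000
The bounds max(0,m−m')=0 and min(l+m,l−m')=2 give 3 terms
  k=0: (−1)^0·1440.0000/(1440)·0.5347^8·0.8450^0 = +0.006685
  k=1: (−1)^1·1440.0000/(120)·0.5347^6·0.8450^2 = -0.200334
  k=2: (−1)^2·1440.0000/(96)·0.5347^4·0.8450^4 = +0.625341
d^4_{-2,-2}(2.0132) = +0.006685 -0.200334 +0.625341 = +0.431692
|D^4_{-2,-2}|² = |d^4_{-2,-2}(β)|² = (+0.431692)² = 0.186358 (the z-rotation phases have unit modulus)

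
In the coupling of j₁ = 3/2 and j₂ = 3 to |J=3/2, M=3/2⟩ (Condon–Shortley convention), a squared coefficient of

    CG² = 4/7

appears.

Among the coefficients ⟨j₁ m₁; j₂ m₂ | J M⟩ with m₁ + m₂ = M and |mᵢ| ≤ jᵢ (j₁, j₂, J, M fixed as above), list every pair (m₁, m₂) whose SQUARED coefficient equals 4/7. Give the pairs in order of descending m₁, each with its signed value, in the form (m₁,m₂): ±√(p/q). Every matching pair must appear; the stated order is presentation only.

(-3/2,3): −√(4/7)

Admissible pairs with m₁+m₂ = M = 3/2: (-3/2,3), (-1/2,2), (1/2,1), (3/2,0)
  (m₁,m₂)=(3/2,0): CG² = 1/35, CG = +√(1/35)
  (m₁,m₂)=(1/2,1): CG² = 4/35, CG = −√(4/35)
  (m₁,m₂)=(-1/2,2): CG² = 2/7, CG = +√(2/7)
  (m₁,m₂)=(-3/2,3): CG² = 4/7, CG = −√(4/7)   ← matches the target
Pairs with CG² = 4/7: (-3/2,3): −√(4/7)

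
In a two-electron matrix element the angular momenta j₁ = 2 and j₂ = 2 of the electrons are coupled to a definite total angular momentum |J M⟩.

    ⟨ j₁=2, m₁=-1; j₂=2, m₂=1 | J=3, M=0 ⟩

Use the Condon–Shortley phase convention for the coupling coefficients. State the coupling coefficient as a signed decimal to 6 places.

√[7·1!3!3!/8! · 1!3!3!1!3!3!] = √(81/10)
  +(−1)^0/∏(0,1,3,3,0,0)! = 1/36  (running 1/36)
  +(−1)^1/∏(1,0,2,2,1,1)! = -1/4  (running -2/9)
⟨..|..⟩ = √(81/10)·(-2/9) = -0.632456

−√(2/5) = -0.632456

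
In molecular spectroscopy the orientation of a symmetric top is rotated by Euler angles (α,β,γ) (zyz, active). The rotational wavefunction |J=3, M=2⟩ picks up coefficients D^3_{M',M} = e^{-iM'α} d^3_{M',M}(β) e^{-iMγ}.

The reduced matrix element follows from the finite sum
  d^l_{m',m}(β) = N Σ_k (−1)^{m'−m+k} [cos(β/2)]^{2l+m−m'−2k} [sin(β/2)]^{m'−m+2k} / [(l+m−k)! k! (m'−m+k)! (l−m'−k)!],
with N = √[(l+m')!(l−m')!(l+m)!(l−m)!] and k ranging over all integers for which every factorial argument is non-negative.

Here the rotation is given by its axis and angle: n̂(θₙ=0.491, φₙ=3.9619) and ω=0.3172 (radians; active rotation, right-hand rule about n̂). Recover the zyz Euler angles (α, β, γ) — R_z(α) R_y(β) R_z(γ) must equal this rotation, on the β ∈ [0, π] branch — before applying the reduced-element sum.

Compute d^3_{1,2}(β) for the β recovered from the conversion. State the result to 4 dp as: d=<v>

Axis–angle → zyz. n̂ = (sinθₙcosφₙ, sinθₙsinφₙ, cosθₙ) = (-0.321567, -0.344840, +0.881862), ω = 0.3172.
R = I cosω + sinω [n̂]ₓ + (1−cosω) n̂n̂ᵀ gives
  R = [+0.955271, -0.269527, -0.121705; +0.280591, +0.956045, +0.085128; +0.093411, -0.115470, +0.988909]
β = atan2(√(R₁₃²+R₂₃²), R₃₃) = 0.149074; α = atan2(R₂₃, R₁₃) mod 2π = 2.531227; γ = atan2(R₃₂, −R₃₁) mod 2π = 4.032205
d^3_{1,2}(β=0.1491) via the finite sum:
c=cos(0.149074/2)=0.997223, s=sin(0.149074/2)=0.074468; N=√[24·2·120·1]=75.894664
The bounds max(0,m−m')=1 and min(l+m,l−m')=2 give 2 terms
  k=1: (−1)^0·75.8947/(24)·0.9972^5·0.0745^1 = +0.232237
  k=2: (−1)^1·75.8947/(12)·0.9972^3·0.0745^3 = -0.002590
d^3_{1,2}(0.1491) = +0.232237 -0.002590 = +0.229647

d=0.2296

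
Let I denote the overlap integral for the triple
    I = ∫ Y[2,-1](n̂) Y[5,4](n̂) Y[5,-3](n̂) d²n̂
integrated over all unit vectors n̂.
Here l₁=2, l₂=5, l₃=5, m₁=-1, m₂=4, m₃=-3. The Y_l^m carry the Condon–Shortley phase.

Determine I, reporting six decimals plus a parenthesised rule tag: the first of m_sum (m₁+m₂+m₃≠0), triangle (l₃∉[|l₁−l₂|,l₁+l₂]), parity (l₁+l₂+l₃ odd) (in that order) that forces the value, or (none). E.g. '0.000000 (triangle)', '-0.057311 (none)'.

Rules hold: Σm=0, L=12 even, 3≤5≤7.
N = 5·11·11 = 605
Δ = 2!·2!·8!/13! = 1/38610
Racah Σ t=0..2: t=0:+1/2880 t=1:−1/576 t=2:+1/2880 = -1/960
⇒ 3j(2 5 5; 0 0 0)² = 10/429, sgn +1
Racah Σ t=1..2: t=1:−1/80640 t=2:+1/10080 = 1/11520
⇒ 3j(2 5 5; -1 4 -3)² = 49/1430, sgn +1
4πI² = N·(3j₀)²·(3jₘ)² = 245/507
I = +1·√(0.483235/4π) = 0.19609844
No selection rule forces the value: the integral is nonzero (none).

0.196098 (none)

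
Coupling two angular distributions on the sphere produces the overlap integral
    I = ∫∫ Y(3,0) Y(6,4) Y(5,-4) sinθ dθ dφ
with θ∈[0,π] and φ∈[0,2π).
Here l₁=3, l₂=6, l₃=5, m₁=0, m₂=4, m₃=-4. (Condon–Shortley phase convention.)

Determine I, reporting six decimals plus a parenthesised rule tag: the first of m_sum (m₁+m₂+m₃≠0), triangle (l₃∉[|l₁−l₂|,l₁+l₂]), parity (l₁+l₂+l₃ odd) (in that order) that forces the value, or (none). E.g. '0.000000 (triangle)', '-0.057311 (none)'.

Rules hold: Σm=0, L=14 even, 3≤5≤9.
N = 7·13·11 = 1001
Δ = 4!·2!·8!/15! = 1/675675
Racah Σ t=1..3: t=1:−1/8640 t=2:+1/2304 t=3:−1/8640 = 7/34560
⇒ 3j(3 6 5; 0 0 0)² = 7/429, sgn -1
Racah Σ t=2..3: t=2:+1/161280 t=3:−1/60480 = -1/96768
⇒ 3j(3 6 5; 0 4 -4)² = 15/1001, sgn +1
4πI² = N·(3j₀)²·(3jₘ)² = 35/143
I = -1·√(0.244755/4π) = -0.13956004
No selection rule forces the value: the integral is nonzero (none).

-0.139560 (none)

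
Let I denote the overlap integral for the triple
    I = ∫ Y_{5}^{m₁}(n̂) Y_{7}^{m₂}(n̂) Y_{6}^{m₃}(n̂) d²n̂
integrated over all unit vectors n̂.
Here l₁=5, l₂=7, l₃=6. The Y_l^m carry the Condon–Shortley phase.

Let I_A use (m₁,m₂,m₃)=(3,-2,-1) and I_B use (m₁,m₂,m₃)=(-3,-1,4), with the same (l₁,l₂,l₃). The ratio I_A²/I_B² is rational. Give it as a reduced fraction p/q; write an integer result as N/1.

98/169

l's match ⇒ only the (l;m) 3-j factors differ between A and B.
A: triangle coeff Δ(5,7,6) = 1/174594420; Σ_t [0,2]: t=0:+1/2073600 t=1:−1/414720 t=2:+1/829440 = -1/1382400; (3j)²=294/46189 [(5 7 6; 3 -2 -1)], sign=+1
B: triangle coeff Δ(5,7,6) = 1/174594420; Σ_t [4,6]: t=4:+1/1658880 t=5:−1/3628800 t=6:+1/116121600 = 13/38707200; (3j)²=39/3553 [(5 7 6; -3 -1 4)], sign=+1
I_A²/I_B² = (294/46189)/(39/3553) = 98/169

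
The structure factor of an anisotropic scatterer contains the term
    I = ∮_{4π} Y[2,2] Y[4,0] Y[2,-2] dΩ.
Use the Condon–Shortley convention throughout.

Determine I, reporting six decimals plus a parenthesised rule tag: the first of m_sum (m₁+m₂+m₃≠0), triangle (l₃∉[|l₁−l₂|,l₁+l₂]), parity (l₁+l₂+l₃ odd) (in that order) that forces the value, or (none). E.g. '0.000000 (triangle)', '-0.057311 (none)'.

0.040299 (none)

Rules hold: Σm=0, L=8 even, 2≤2≤6.
N = 5·9·5 = 225
Δ = 4!·0!·4!/9! = 1/630
Racah Σ t=2..2: t=2:+1/16 = 1/16
⇒ 3j(2 4 2; 0 0 0)² = 2/35, sgn +1
Racah Σ t=0..0: t=0:+1/576 = 1/576
⇒ 3j(2 4 2; 2 0 -2)² = 1/630, sgn +1
4πI² = N·(3j₀)²·(3jₘ)² = 1/49
I = +1·√(0.0204082/4π) = 0.04029926
No selection rule forces the value: the integral is nonzero (none).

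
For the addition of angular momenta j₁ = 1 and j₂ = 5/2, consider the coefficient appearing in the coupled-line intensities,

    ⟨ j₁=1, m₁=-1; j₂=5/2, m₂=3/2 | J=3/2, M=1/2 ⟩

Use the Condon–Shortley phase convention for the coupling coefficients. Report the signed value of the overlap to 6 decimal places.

j₁+j₂−J=2  J+j₁−j₂=0  J−j₁+j₂=3  j₁+j₂+J+1=6
(j₁±m₁, j₂±m₂, J±M) = (0,2,4,1,2,1)
P² = 32/5
sum k=2..2:
  [2] +1/4 = 1/4
S = 1/4
C² = P²·S² = 2/5 ; C = +0.632456

+0.632456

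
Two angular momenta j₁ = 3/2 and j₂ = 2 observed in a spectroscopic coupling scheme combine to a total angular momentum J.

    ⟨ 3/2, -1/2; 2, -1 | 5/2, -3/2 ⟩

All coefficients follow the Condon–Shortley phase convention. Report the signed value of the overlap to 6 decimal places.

+0.169031

triangle: 1!×2!×3!/7! = 12/5040
(j±m)!: 1!×2!×1!×3!×1!×4! = 288
prefactor² = (2J+1)×Δ×N² = 144/35
  k=0: +1/(0!×1!×2!×1!×0!×2!) = 1/4
  k=1: −1/(1!×0!×1!×0!×1!×3!) = -1/6
Σ = 1/12  ⇒  CG² = 144/35×(1/12)² = 1/35
CG = +√(1/35) = +0.169031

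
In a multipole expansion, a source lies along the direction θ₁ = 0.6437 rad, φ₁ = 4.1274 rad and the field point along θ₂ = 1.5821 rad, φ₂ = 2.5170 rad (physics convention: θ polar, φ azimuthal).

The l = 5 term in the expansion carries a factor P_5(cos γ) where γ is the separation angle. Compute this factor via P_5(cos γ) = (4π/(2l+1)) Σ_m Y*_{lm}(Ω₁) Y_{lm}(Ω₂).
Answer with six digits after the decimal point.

Term-by-term m-sum for l=5 (normalisation 4π/11 = 1.142397):
  m=-5: Y*=-0.007768+0.035294i  Y=+0.463903-0.008643i  product -0.003299+0.016440i
  m=-4: Y*=-0.105937-0.109435i  Y=+0.013272-0.009948i  product -0.002495-0.000399i
  m=-3: Y*=+0.349822-0.065165i  Y=-0.103080+0.329743i  product -0.014572+0.122069i
  m=-2: Y*=-0.175163+0.413356i  Y=+0.006052+0.018165i  product -0.008569-0.000680i
  m=-1: Y*=-0.067840-0.102427i  Y=-0.259332-0.186943i  product -0.001555+0.039245i
  m=+0: Y*=-0.373926-0.000000i  Y=-0.019817+0.000000i  product +0.007410+0.000000i
  m=+1: Y*=+0.067840-0.102427i  Y=+0.259332-0.186943i  product -0.001555-0.039245i
  m=+2: Y*=-0.175163-0.413356i  Y=+0.006052-0.018165i  product -0.008569+0.000680i
  m=+3: Y*=-0.349822-0.065165i  Y=+0.103080+0.329743i  product -0.014572-0.122069i
  m=+4: Y*=-0.105937+0.109435i  Y=+0.013272+0.009948i  product -0.002495+0.000399i
  m=+5: Y*=+0.007768+0.035294i  Y=-0.463903-0.008643i  product -0.003299-0.016440i
Accumulated sum -0.053568+0.000000i; after 4π/(2l+1) scaling, -0.061196+0.000000i ⇒ P_5 = -0.061196

-0.061196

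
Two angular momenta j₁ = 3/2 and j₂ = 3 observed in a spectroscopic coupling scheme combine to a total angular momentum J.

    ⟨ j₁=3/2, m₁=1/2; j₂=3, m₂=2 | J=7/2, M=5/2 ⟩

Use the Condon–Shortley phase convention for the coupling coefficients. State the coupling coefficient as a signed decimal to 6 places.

j₁+j₂−J=1  J+j₁−j₂=2  J−j₁+j₂=5  j₁+j₂+J+1=9
(j₁±m₁, j₂±m₂, J±M) = (2,1,5,1,6,1)
P² = 6400/7
sum k=0..1:
  [0] +1/120 = 1/120
  [1] −1/48 = -1/48
S = -1/80
C² = P²·S² = 1/7 ; C = -0.377964

−√(1/7) = -0.377964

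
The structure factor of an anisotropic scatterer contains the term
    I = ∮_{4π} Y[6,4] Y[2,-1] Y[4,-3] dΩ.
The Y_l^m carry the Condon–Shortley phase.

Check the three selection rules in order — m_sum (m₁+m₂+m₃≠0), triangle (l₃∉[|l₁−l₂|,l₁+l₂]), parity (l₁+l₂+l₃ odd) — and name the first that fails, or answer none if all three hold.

none

azimuthal sum: 4 − 1 − 3 = 0  ✓
4 ≤ 4 ≤ 8 (triangle on l)  ✓
L = 6 + 2 + 4 = 12 (even)  ✓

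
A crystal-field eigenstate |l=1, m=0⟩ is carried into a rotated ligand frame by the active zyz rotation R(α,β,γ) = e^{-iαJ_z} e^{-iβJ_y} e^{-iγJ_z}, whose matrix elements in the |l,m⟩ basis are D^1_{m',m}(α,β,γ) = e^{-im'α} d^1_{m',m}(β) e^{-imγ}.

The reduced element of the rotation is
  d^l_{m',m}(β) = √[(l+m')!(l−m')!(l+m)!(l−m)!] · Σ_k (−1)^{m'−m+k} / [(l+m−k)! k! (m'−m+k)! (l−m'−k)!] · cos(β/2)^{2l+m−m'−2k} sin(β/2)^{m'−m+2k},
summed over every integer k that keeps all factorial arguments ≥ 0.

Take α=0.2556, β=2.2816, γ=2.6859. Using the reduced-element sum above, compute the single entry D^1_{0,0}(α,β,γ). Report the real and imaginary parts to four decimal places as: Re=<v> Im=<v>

Re=-0.6524 Im=0.0000

First d^1_{0,0}(β=2.2816), then the phase factors e^{-i(0)α} and e^{-i(0)γ}:
c=cos(2.281600/2)=0.416867, s=sin(2.281600/2)=0.908967; N=√[1·1·1·1]=1.000000
The bounds max(0,m−m')=0 and min(l+m,l−m')=1 give 2 terms
  k=0: (−1)^0·1.0000/(1)·0.4169^2·0.9090^0 = +0.173778
  k=1: (−1)^1·1.0000/(1)·0.4169^0·0.9090^2 = -0.826222
d^1_{0,0}(2.2816) = +0.173778 -0.826222 = -0.652443
Attach z-rotation phases: D = e^{-i(0)(0.2556)}·(-0.652443)·e^{-i(0)(2.6859)} = -0.652443+0.000000i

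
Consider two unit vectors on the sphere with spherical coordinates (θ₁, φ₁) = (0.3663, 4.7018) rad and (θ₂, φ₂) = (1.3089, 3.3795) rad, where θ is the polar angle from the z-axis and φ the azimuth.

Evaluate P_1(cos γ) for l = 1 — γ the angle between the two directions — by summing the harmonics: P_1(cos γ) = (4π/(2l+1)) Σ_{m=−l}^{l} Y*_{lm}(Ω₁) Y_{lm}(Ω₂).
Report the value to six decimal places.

Addition theorem: P_1(cos γ) = (4π/3) Σ_m Y*_{lm}(Ω₁) Y_{lm}(Ω₂), m = −1…1:
  m=-1: (-0.00131 - 0.12374j) × (-0.32431 + 0.07865j) = 0.01016 + 0.04003j  (running Σ = 0.01016 + 0.04003j)
  m=0: (0.45619 + 0.00000j) × (0.12651 + 0.00000j) = 0.05771 + 0.00000j  (running Σ = 0.06787 + 0.04003j)
  m=1: (0.00131 - 0.12374j) × (0.32431 + 0.07865j) = 0.01016 - 0.04003j  (running Σ = 0.07802 + 0.00000j)
Σ over m = 0.07802 + 0.00000j; ×(4π/3) → 0.32682 + 0.00000j. Real part: 0.326821

0.326821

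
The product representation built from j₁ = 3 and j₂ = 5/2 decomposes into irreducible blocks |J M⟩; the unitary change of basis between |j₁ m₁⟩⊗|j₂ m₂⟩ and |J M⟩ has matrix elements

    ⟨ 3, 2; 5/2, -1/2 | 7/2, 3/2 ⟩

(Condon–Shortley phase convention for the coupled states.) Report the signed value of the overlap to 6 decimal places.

+√(2/21) ≈ +0.308607

j₁+j₂−J=2  J+j₁−j₂=4  J−j₁+j₂=3  j₁+j₂+J+1=10
(j₁±m₁, j₂±m₂, J±M) = (5,1,2,3,5,2)
P² = 1536/7
sum k=0..1:
  [0] +1/24 = 1/24
  [1] −1/48 = -1/48
S = 1/48
C² = P²·S² = 2/21 ; C = +0.308607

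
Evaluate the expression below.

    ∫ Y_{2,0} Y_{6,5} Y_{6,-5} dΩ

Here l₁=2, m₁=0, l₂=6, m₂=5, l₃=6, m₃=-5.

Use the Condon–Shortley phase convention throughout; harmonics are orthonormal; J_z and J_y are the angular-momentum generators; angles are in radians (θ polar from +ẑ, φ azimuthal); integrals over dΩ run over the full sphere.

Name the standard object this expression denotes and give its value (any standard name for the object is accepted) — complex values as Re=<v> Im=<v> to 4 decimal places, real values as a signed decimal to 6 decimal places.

This is a Gaunt coefficient — the integral of a triple product of spherical harmonics over the sphere.
Rules hold: Σm=0, L=14 even, 4≤6≤8.
N = 5·13·13 = 845
Δ = 2!·2!·10!/15! = 1/90090
Racah Σ t=0..2: t=0:+1/69120 t=1:−1/14400 t=2:+1/69120 = -7/172800
⇒ 3j(2 6 6; 0 0 0)² = 14/715, sgn -1
Racah Σ t=1..2: t=1:−1/3628800 t=2:+1/1451520 = 1/2419200
⇒ 3j(2 6 6; 0 5 -5)² = 11/910, sgn -1
4πI² = N·(3j₀)²·(3jₘ)² = 1/5
I = +1·√(0.2/4π) = 0.12615663

Gaunt coefficient, +0.126157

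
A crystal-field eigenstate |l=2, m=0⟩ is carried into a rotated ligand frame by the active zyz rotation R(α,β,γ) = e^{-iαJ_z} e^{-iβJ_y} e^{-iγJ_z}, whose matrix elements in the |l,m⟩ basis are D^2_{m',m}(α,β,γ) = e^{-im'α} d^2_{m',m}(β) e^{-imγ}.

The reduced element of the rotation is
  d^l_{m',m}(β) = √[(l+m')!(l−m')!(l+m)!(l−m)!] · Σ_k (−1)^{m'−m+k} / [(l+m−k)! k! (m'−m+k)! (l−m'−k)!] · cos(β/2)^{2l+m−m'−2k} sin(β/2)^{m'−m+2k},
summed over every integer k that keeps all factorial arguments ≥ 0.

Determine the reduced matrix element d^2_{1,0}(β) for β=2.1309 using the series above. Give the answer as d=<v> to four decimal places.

d^2_{1,0}(β=2.1309) via the finite sum:
Half-angle: c=0.484111, s=0.875007. N=√(6·1·2·2)=4.898979
Admissible k: 0..1 (factorial args all ≥0)
  k=0: (−1)^1·4.8990/(2)·0.4841^3·0.8750^1 = -0.243176
  k=1: (−1)^2·4.8990/(2)·0.4841^1·0.8750^3 = +0.794428
d^2_{1,0}(2.1309) = -0.243176 +0.794428 = +0.551252

d=0.5513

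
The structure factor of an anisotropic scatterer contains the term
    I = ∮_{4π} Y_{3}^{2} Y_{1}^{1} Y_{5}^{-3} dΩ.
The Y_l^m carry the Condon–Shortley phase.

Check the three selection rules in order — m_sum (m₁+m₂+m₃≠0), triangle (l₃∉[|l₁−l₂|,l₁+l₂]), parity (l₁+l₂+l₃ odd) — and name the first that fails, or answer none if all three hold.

m₁+m₂+m₃ = 2 + 1 − 3 = 0  ✓
triangle: need |l₁−l₂| ≤ l₃ ≤ l₁+l₂ = [2,4]; l₃=5 is outside  ✗
parity: l₁+l₂+l₃ = 9 is odd

triangle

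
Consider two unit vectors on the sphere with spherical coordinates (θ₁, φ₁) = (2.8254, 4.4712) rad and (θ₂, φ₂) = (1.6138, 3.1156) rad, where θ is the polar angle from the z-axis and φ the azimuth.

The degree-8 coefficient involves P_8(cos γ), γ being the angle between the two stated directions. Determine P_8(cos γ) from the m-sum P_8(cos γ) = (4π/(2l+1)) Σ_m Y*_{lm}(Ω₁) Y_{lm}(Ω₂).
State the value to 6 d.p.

Expand P_8 via completeness: Σ_{m} conj(Y_{8,m}) at Ω₁ times Y_{8,m} at Ω₂ —
  term(m=-8) = -0.00000 - 0.00002j   from Y*(Ω₁)=-0.00002 - 0.00004j, Y(Ω₂)=0.50061 + 0.10562j
  term(m=-7) = -0.00005 - 0.00000j   from Y*(Ω₁)=-0.00055 + 0.00006j, Y(Ω₂)=0.08661 + 0.01593j
  term(m=-6) = 0.00043 - 0.00149j   from Y*(Ω₁)=-0.00053 + 0.00424j, Y(Ω₂)=-0.35954 - 0.05653j
  term(m=-5) = -0.00216 - 0.00116j   from Y*(Ω₁)=0.02214 + 0.00846j, Y(Ω₂)=-0.10255 - 0.01340j
  term(m=-4) = 0.02021 - 0.02352j   from Y*(Ω₁)=0.05504 - 0.07942j, Y(Ω₂)=0.31919 + 0.03331j
  term(m=-3) = -0.01882 - 0.02498j   from Y*(Ω₁)=-0.18734 - 0.21206j, Y(Ω₂)=0.11021 + 0.00861j
  term(m=-2) = 0.15026 - 0.06898j   from Y*(Ω₁)=-0.48425 + 0.25357j, Y(Ω₂)=-0.30206 - 0.01572j
  term(m=-1) = -0.01271 - 0.05814j   from Y*(Ω₁)=0.12517 + 0.50885j, Y(Ω₂)=-0.11352 - 0.00295j
  term(m=+0) = -0.04797 + 0.00000j   from Y*(Ω₁)=-0.16146 + 0.00000j, Y(Ω₂)=0.29709 + 0.00000j
  term(m=+1) = -0.01271 + 0.05814j   from Y*(Ω₁)=-0.12517 + 0.50885j, Y(Ω₂)=0.11352 - 0.00295j
  term(m=+2) = 0.15026 + 0.06898j   from Y*(Ω₁)=-0.48425 - 0.25357j, Y(Ω₂)=-0.30206 + 0.01572j
  term(m=+3) = -0.01882 + 0.02498j   from Y*(Ω₁)=0.18734 - 0.21206j, Y(Ω₂)=-0.11021 + 0.00861j
  term(m=+4) = 0.02021 + 0.02352j   from Y*(Ω₁)=0.05504 + 0.07942j, Y(Ω₂)=0.31919 - 0.03331j
  term(m=+5) = -0.00216 + 0.00116j   from Y*(Ω₁)=-0.02214 + 0.00846j, Y(Ω₂)=0.10255 - 0.01340j
  term(m=+6) = 0.00043 + 0.00149j   from Y*(Ω₁)=-0.00053 - 0.00424j, Y(Ω₂)=-0.35954 + 0.05653j
  term(m=+7) = -0.00005 + 0.00000j   from Y*(Ω₁)=0.00055 + 0.00006j, Y(Ω₂)=-0.08661 + 0.01593j
  term(m=+8) = -0.00000 + 0.00002j   from Y*(Ω₁)=-0.00002 + 0.00004j, Y(Ω₂)=0.50061 - 0.10562j
Σ over m = 0.22636 + 0.00000j; ×(4π/17) → 0.16733 + 0.00000j. Real part: 0.167327

0.167327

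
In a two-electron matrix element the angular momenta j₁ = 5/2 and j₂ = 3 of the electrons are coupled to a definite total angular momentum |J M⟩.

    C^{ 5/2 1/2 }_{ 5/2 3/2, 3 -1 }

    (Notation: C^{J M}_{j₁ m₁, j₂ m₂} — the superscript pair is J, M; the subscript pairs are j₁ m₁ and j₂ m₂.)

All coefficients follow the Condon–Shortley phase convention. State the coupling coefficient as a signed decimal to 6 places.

j₁+j₂−J=3  J+j₁−j₂=2  J−j₁+j₂=3  j₁+j₂+J+1=9
(j₁±m₁, j₂±m₂, J±M) = (4,1,2,4,3,2)
P² = 576/35
sum k=0..1:
  [0] +1/12 = 1/12
  [1] −1/8 = -1/8
S = -1/24
C² = P²·S² = 1/35 ; C = -0.169031

−√(1/35) = -0.169031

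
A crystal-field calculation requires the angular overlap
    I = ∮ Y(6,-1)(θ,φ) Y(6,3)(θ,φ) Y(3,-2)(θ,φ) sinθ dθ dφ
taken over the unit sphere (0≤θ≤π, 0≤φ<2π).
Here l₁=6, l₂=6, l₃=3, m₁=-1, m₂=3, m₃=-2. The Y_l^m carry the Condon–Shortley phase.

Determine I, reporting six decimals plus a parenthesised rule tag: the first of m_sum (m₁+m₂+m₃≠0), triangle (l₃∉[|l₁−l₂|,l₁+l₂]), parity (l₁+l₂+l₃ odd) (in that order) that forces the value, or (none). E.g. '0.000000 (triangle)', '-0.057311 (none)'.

0.000000 (parity)

Σlᵢ=15 odd — θ-integrand is odd under cosθ→−cosθ; I=0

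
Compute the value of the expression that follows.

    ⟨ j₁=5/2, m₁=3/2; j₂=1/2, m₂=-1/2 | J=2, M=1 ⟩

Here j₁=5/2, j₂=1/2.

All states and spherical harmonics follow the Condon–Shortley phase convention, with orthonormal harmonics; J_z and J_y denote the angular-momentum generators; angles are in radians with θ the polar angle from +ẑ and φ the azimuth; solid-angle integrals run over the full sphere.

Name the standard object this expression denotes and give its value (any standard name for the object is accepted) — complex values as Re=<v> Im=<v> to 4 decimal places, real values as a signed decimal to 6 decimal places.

This is a Clebsch–Gordan (vector-coupling) coefficient.
triangle: 1!*4!*0!/6! = 24/720
(j±m)!: 4!*1!*0!*1!*3!*1! = 144
prefactor² = (2J+1)*Δ*N² = 24
  k=0: +1/(0!*1!*1!*0!*3!*0!) = 1/6
Σ = 1/6  ⇒  CG² = 24*(1/6)² = 2/3
CG = +√(2/3) = +0.816497

Clebsch–Gordan coefficient, +√(2/3) ≈ +0.816497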